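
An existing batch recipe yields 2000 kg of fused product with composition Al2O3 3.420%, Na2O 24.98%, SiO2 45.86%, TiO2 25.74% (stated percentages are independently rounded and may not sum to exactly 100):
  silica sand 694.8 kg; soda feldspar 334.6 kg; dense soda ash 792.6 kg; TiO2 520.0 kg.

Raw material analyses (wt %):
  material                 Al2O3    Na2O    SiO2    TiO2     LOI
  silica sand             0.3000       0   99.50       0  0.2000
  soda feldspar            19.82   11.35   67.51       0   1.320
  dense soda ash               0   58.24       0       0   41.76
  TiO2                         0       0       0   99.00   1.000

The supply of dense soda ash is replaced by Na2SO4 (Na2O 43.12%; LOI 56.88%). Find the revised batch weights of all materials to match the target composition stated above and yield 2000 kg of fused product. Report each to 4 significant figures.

Revised batch per 2000 kg fused product:
  silica sand: 694.8 kg
  soda feldspar: 334.6 kg
  Na2SO4: 1071 kg
  TiO2: 520.0 kg
Total batch = 2620 kg; LOI loss = 620.2 kg

In-progress results are printed rounded to 4 significant figures alongside each step — all arithmetic carries full float precision in every operation — exactly one rounding is applied to each reported result; all derived quantities are rebuilt at full precision (yield, LOI, glass mass, four oxide percentages, the totals) from the batch weights for 2000 kg of glass, exactly as printed in the problem or the answer.
Per-oxide target masses for 2000 kg fused product:
  Al2O3: 3.420% × 2000 = 68.40 kg
  Na2O: 24.98% × 2000 = 499.6 kg
  SiO2: 45.86% × 2000 = 917.2 kg
  TiO2: 25.74% × 2000 = 514.8 kg
Sums-versus-targets review from the weights as reported, for the quoted basis mass (delivered sums recover each target exact up to rounding of places):
  Al2O3: 694.8·0.003000 + 334.6·0.1982 = 68.40 kg (target 68.40 kg)
  Na2O: 334.6·0.1135 + 1071·0.4312 = 499.8 kg (target 499.6 kg)
  SiO2: 694.8·0.9950 + 334.6·0.6751 = 917.2 kg (target 917.2 kg)
  TiO2: 520.0·0.9900 = 514.8 kg (target 514.8 kg)
Consistency of the glass mass: batch total minus LOI = 2000 kg (targets for the oxides total 2000 kg; basis as stated: 2000 kg — gaps are rounding artifacts).
Batch grand total — Σ batch = 2620 kg; loss to ignition Σ batch·LOI = 620.2 kg; yield: glass divided by total = 76.33%.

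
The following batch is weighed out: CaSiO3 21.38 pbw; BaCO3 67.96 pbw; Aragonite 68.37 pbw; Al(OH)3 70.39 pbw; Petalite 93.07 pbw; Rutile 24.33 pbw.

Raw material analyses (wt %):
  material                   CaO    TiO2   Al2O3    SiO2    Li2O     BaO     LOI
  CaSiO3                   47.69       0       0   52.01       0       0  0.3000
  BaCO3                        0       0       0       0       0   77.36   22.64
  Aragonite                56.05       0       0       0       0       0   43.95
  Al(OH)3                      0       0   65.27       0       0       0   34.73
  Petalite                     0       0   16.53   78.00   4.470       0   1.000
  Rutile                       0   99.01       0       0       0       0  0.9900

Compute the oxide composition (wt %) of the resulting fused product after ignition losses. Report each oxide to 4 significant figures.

The whole derivation holds exact precision all the way through; the intermediate values appear rounded to four significant figures across the worked steps — every reported value is rounded exactly once; derived quantities, which include totals, net glass mass, yield, LOI, the six compositions, are re-derived at full precision, as they appear in the problem or the answer, from the batch weights on 274.4 pbw of glass.
Oxide-by-oxide delivered mass:
  CaO: 21.38·0.4769 + 68.37·0.5605 = 48.52 pbw
  TiO2: 24.33·0.9901 = 24.09 pbw
  Al2O3: 70.39·0.6527 + 93.07·0.1653 = 61.33 pbw
  SiO2: 21.38·0.5201 + 93.07·0.7800 = 83.71 pbw
  Li2O: 93.07·0.04470 = 4.160 pbw
  BaO: 67.96·0.7736 = 52.57 pbw
LOI: 21.38·0.003000 + 67.96·0.2264 + 68.37·0.4395 + 70.39·0.3473 + 93.07·0.01000 + 24.33·0.009900 = 71.12 pbw
batch − LOI leaves glass = 345.5 − 71.12 = 274.4 pbw (the oxide masses sum to this)
percent share: oxide ÷ glass, ×100

Glass mass = 274.4 pbw (batch 345.5 − LOI 71.12).
Composition: CaO 17.68%, TiO2 8.779%, Al2O3 22.35%, SiO2 30.51%, Li2O 1.516%, BaO 19.16%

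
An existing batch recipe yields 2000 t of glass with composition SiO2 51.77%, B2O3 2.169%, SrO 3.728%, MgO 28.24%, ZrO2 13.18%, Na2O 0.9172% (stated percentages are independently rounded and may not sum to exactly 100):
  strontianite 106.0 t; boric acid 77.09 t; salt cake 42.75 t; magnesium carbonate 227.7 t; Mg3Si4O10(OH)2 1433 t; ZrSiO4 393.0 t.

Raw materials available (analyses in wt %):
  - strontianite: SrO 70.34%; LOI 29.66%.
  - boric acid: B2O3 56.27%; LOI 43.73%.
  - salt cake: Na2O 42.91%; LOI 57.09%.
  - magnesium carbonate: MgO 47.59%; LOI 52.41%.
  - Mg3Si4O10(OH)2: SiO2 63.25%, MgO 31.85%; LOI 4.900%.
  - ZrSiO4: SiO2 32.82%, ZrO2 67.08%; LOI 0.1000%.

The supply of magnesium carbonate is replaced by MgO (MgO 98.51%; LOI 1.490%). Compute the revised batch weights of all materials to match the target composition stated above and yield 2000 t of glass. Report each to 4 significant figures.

Values along the way are shown, rounded to four significant figures, when written out. The working math maintains exact precision from start to finish — a single rounding completes every reported figure; derived quantities, which include glass mass, ignition loss, the yield, totals, the six compositions, are carried in full precision, exactly as shown in problem or answer, from the weighed amounts at 2000 t of glass.
Per-oxide target masses for 2000 t glass:
  SiO2: 51.77% × 2000 = 1035 t
  B2O3: 2.169% × 2000 = 43.38 t
  SrO: 3.728% × 2000 = 74.56 t
  MgO: 28.24% × 2000 = 564.8 t
  ZrO2: 13.18% × 2000 = 263.6 t
  Na2O: 0.9172% × 2000 = 18.34 t
Oxide-by-oxide audit on the weights just shown, against the basis in use (each sum matches its target mass given rounding of the digits):
  SiO2: 1433·0.6325 + 393.0·0.3282 = 1035 t (target 1035 t)
  B2O3: 77.09·0.5627 = 43.38 t (target 43.38 t)
  SrO: 106.0·0.7034 = 74.56 t (target 74.56 t)
  MgO: 110.0·0.9851 + 1433·0.3185 = 564.8 t (target 564.8 t)
  ZrO2: 393.0·0.6708 = 263.6 t (target 263.6 t)
  Na2O: 42.75·0.4291 = 18.34 t (target 18.34 t)
Glass-mass sanity pass: batch Σ − ignition loss = 2000 t (summing oxide targets gives 2000 t; with the basis standing at 2000 t — deltas are rounding alone).
Batch grand total — Σ batch = 2162 t; Σ batch·LOI gives LOI loss = 161.8 t; the yield ratio, glass ÷ batch: 92.52%.

Revised batch per 2000 t glass:
  strontianite: 106.0 t
  boric acid: 77.09 t
  salt cake: 42.75 t
  MgO: 110.0 t
  Mg3Si4O10(OH)2: 1433 t
  ZrSiO4: 393.0 t
Total batch = 2162 t; LOI loss = 161.8 t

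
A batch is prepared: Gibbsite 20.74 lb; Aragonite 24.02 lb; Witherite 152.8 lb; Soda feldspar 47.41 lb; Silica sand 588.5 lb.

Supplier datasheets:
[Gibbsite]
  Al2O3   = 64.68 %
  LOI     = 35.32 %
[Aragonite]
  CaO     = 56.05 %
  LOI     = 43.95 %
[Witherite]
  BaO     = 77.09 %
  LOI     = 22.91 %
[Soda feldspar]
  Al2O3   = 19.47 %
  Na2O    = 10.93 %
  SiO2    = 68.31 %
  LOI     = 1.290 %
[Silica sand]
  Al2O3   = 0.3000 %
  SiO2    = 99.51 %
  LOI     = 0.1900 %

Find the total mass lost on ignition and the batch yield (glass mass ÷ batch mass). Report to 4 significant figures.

LOI loss = 54.62 lb; glass = 778.9 lb; yield = 93.45%

The intermediate values appear (rounded to 4 significant digits) in the working; all internal work carries full precision from start to finish. Each reported result is rounded once only. The derived quantities (glass mass, LOI, totals, five oxide percentages, the yield) are computed starting from the weights on 778.9 lb of glass in full float precision exactly as shown in problem or answer.
Ignition loss by material:
  Gibbsite: 20.74 × 0.3532 = 7.325 lb
  Aragonite: 24.02 × 0.4395 = 10.56 lb
  Witherite: 152.8 × 0.2291 = 35.01 lb
  Soda feldspar: 47.41 × 0.01290 = 0.6116 lb
  Silica sand: 588.5 × 0.001900 = 1.118 lb
Total LOI = 54.62 lb
Glass = batch − LOI = 833.5 − 54.62 = 778.9 lb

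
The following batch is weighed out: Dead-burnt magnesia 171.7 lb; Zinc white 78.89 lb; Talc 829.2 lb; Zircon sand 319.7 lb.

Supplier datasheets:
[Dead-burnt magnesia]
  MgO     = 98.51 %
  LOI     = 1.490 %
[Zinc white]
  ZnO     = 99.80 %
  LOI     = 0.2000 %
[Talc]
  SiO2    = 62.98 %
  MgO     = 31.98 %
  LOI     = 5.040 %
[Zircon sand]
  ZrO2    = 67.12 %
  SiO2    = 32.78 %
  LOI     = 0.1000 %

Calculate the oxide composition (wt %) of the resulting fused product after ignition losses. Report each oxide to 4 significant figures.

Glass mass = 1355 lb (batch 1399 − LOI 44.83).
Composition: ZnO 5.812%, ZrO2 15.84%, SiO2 46.29%, MgO 32.06%

Every computation holds full precision all the way through. In-progress results are printed, rounded to 4 significant digits, between the steps; exactly one rounding goes into each reported number — all derived quantities are rebuilt using the weight values for 1355 lb of glass at full float precision (net glass mass, the yield, four oxide percentages, ignition loss, totals) exactly as shown in either problem or answer.
Per-oxide mass from batch:
  ZnO: 78.89·0.9980 = 78.73 lb
  ZrO2: 319.7·0.6712 = 214.6 lb
  SiO2: 829.2·0.6298 + 319.7·0.3278 = 627.0 lb
  MgO: 171.7·0.9851 + 829.2·0.3198 = 434.3 lb
LOI: 171.7·0.01490 + 78.89·0.002000 + 829.2·0.05040 + 319.7·0.001000 = 44.83 lb
Net of LOI, the glass mass = 1399 − 44.83 = 1355 lb (the oxide masses sum to this)
percent by weight: oxide/glass ×100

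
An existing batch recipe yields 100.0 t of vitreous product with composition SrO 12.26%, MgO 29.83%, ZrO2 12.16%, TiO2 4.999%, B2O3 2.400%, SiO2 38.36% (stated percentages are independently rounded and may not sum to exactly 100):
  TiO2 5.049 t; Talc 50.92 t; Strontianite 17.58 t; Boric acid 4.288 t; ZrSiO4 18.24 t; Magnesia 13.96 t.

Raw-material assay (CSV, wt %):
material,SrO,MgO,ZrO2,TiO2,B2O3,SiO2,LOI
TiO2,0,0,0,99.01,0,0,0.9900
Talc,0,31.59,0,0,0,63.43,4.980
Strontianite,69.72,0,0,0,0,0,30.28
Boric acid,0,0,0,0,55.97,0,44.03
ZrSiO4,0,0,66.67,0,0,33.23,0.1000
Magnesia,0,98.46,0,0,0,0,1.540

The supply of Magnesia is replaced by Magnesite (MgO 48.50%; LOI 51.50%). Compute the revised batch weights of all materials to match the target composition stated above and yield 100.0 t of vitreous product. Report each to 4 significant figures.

The intermediate values are shown rounded to 4 significant figures alongside each step — the whole derivation holds exact precision at all times — every reported result is rounded only once — all derived quantities are carried from the batch weights at 100.0 t of glass at full precision (six oxide percentages, the totals, net glass mass, the yield, ignition loss), as quoted within the problem or answer text.
Oxide-by-oxide targets in 100.0 t vitreous product:
  SrO: 12.26% × 100.0 = 12.26 t
  MgO: 29.83% × 100.0 = 29.83 t
  ZrO2: 12.16% × 100.0 = 12.16 t
  TiO2: 4.999% × 100.0 = 4.999 t
  B2O3: 2.400% × 100.0 = 2.400 t
  SiO2: 38.36% × 100.0 = 38.36 t
Balance tally, oxide-wise, given the weights on record, under the basis named above (sum by sum, the targets are met up to rounding of the answer):
  SrO: 17.58·0.6972 = 12.26 t (target 12.26 t)
  MgO: 50.92·0.3159 + 28.34·0.4850 = 29.83 t (target 29.83 t)
  ZrO2: 18.24·0.6667 = 12.16 t (target 12.16 t)
  TiO2: 5.049·0.9901 = 4.999 t (target 4.999 t)
  B2O3: 4.288·0.5597 = 2.400 t (target 2.400 t)
  SiO2: 50.92·0.6343 + 18.24·0.3323 = 38.36 t (target 38.36 t)
Auditing the glass mass value: Σ batch − LOI loss = 100.0 t (the Σ of target masses is 100.0 t; with the basis standing at 100.0 t — differing by rounding only).
Adding the batch up: Σ batch = 124.4 t; loss to ignition Σ batch·LOI = 24.41 t; the yield ratio, glass ÷ batch: 80.38%.

Revised batch per 100.0 t vitreous product:
  TiO2: 5.049 t
  Talc: 50.92 t
  Strontianite: 17.58 t
  Boric acid: 4.288 t
  ZrSiO4: 18.24 t
  Magnesite: 28.34 t
Total batch = 124.4 t; LOI loss = 24.41 t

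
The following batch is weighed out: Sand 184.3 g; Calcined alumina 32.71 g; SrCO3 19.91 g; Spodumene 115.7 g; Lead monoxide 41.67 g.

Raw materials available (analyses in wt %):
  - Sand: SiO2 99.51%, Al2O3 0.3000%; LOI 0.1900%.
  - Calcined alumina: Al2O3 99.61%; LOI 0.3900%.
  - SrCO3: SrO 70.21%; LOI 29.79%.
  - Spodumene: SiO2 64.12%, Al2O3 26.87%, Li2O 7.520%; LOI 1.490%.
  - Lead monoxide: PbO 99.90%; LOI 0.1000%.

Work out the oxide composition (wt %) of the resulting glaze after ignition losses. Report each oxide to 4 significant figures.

Working values are printed rounded to four significant figures across the worked steps. All arithmetic holds full float precision in every operation; each reported result includes exactly one rounding — the derived quantities, including net glass mass, yield, ignition loss, totals, the five compositions, are carried starting from the weights per 386.1 g of glass at full precision, as written in question or answer.
Per-oxide mass from batch:
  SiO2: 184.3·0.9951 + 115.7·0.6412 = 257.6 g
  SrO: 19.91·0.7021 = 13.98 g
  Al2O3: 184.3·0.003000 + 32.71·0.9961 + 115.7·0.2687 = 64.22 g
  Li2O: 115.7·0.07520 = 8.701 g
  PbO: 41.67·0.9990 = 41.63 g
LOI: 184.3·0.001900 + 32.71·0.003900 + 19.91·0.2979 + 115.7·0.01490 + 41.67·0.001000 = 8.175 g
The glass mass, total less LOI, = 394.3 − 8.175 = 386.1 g (= the summed oxide contributions)
each oxide over glass, ×100, is wt %

Glass mass = 386.1 g (batch 394.3 − LOI 8.175).
Composition: SiO2 66.71%, SrO 3.620%, Al2O3 16.63%, Li2O 2.253%, PbO 10.78%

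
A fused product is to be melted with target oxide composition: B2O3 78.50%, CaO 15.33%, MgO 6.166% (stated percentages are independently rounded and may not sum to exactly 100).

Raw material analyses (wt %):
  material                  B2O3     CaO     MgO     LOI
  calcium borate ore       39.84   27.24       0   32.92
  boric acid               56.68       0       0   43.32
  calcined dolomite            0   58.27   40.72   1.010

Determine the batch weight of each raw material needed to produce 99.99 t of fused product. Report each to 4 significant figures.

Batch per 99.99 t fused product:
  calcium borate ore: 23.88 t
  boric acid: 121.7 t
  calcined dolomite: 15.14 t
Total batch = 160.7 t; LOI loss = 60.73 t; yield = 62.21%

The whole derivation holds exact precision in all steps. Mid-chain values are displayed, rounded to 4 significant figures, within the worked lines. Each reported value is rounded just once. All derived quantities are re-derived using the weight values per 99.99 t of glass at full precision (net glass mass, the yield, the totals, three oxide percentages, LOI) as they appear in the question or the answer.
Target oxide masses per 99.99 t fused product:
  B2O3: 78.50% × 99.99 = 78.49 t
  CaO: 15.33% × 99.99 = 15.33 t
  MgO: 6.166% × 99.99 = 6.165 t
Mass-balance tally per oxide with the batch weights as given, for the quoted basis mass (each sum matches its target mass within answer rounding):
  B2O3: 23.88·0.3984 + 121.7·0.5668 = 78.49 t (target 78.49 t)
  CaO: 23.88·0.2724 + 15.14·0.5827 = 15.33 t (target 15.33 t)
  MgO: 15.14·0.4072 = 6.165 t (target 6.165 t)
Glass-mass closure: total batch − LOI = 99.99 t (the Σ of target masses is 99.99 t; stated basis 99.99 t — any gap is answer rounding).
Adding the batch up: Σ batch = 160.7 t; ignition loss, Σ(batch × LOI) = 60.73 t; yield, glass over the total, = 62.21%.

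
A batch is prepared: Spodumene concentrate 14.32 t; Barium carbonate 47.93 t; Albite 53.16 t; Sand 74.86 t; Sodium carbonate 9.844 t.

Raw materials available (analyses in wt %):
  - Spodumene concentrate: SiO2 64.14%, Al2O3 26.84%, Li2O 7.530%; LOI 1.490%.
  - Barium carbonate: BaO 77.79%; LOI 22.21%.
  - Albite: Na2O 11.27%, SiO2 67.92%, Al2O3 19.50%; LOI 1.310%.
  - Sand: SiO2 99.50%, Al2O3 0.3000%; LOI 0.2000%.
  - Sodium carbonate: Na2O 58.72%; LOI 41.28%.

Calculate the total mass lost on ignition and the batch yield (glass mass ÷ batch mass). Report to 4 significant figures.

Every computation keeps full precision through every step. The intermediate values are shown (rounded to 4 significant digits) across the worked steps; each reported figure sees exactly one rounding — the derived quantities are rebuilt from the batch weights on 184.3 t of glass at full precision (glass mass, totals, the yield, the five compositions, LOI) as written in question or answer.
Per-material ignition loss:
  Spodumene concentrate: 14.32 × 0.01490 = 0.2134 t
  Barium carbonate: 47.93 × 0.2221 = 10.65 t
  Albite: 53.16 × 0.01310 = 0.6964 t
  Sand: 74.86 × 0.002000 = 0.1497 t
  Sodium carbonate: 9.844 × 0.4128 = 4.064 t
Total LOI = 15.77 t
Glass = batch − LOI = 200.1 − 15.77 = 184.3 t

LOI loss = 15.77 t; glass = 184.3 t; yield = 92.12%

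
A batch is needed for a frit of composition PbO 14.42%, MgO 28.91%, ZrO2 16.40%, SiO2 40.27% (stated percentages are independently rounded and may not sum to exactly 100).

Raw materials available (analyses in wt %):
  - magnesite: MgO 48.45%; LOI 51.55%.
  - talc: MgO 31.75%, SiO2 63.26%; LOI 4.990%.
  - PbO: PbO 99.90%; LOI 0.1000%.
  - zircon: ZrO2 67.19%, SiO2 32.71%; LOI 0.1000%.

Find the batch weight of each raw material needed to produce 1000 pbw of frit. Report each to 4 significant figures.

Batch per 1000 pbw frit:
  magnesite: 262.2 pbw
  talc: 510.4 pbw
  PbO: 144.3 pbw
  zircon: 244.1 pbw
Total batch = 1161 pbw; LOI loss = 161.0 pbw; yield = 86.13%

Mid-chain values are shown (rounded to four significant digits) at each printed step. All arithmetic holds exact precision throughout; every reported result is rounded only once; all derived quantities, including glass mass, the totals, the four compositions, yield, ignition loss, are recomputed from the weighed amounts on 1000 pbw of glass at exact precision as they appear in the problem or the answer.
The oxide mass targets at 1000 pbw frit:
  PbO: 14.42% × 1000 = 144.2 pbw
  MgO: 28.91% × 1000 = 289.1 pbw
  ZrO2: 16.40% × 1000 = 164.0 pbw
  SiO2: 40.27% × 1000 = 402.7 pbw
A balance pass over the oxides, on the weights just shown, relative to the basis at hand (oxide sums agree with the targets once rounding is allowed for):
  PbO: 144.3·0.9990 = 144.2 pbw (target 144.2 pbw)
  MgO: 262.2·0.4845 + 510.4·0.3175 = 289.1 pbw (target 289.1 pbw)
  ZrO2: 244.1·0.6719 = 164.0 pbw (target 164.0 pbw)
  SiO2: 510.4·0.6326 + 244.1·0.3271 = 402.7 pbw (target 402.7 pbw)
Glass-mass closure: batch total minus LOI = 1000 pbw (targets for the oxides total 1000 pbw; versus the stated basis of 1000 pbw — deltas are rounding alone).
Total batch = Σ batch = 1161 pbw; ignition loss, Σ(batch × LOI) = 161.0 pbw; yield = glass ÷ total batch = 86.13%.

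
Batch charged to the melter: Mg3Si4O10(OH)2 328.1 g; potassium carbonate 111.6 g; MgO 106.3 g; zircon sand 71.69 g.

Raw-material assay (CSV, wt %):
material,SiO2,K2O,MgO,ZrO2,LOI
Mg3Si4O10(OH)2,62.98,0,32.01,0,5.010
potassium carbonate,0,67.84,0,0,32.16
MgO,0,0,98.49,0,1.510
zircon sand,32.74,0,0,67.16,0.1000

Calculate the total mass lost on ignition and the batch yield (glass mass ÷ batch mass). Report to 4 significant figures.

Intermediates appear rounded to 4 significant figures within the worked lines — the whole derivation maintains exact precision through every step. Exactly one rounding lands on every reported value — derived quantities, including glass mass, the four compositions, yield, the totals, ignition loss, are computed from the weighed amounts on 563.7 g of glass in exact precision, exactly as printed in the question or the answer.
Ignition loss by material:
  Mg3Si4O10(OH)2: 328.1 × 0.05010 = 16.44 g
  potassium carbonate: 111.6 × 0.3216 = 35.89 g
  MgO: 106.3 × 0.01510 = 1.605 g
  zircon sand: 71.69 × 0.001000 = 0.07169 g
Total LOI = 54.01 g
Glass = batch − LOI = 617.7 − 54.01 = 563.7 g

LOI loss = 54.01 g; glass = 563.7 g; yield = 91.26%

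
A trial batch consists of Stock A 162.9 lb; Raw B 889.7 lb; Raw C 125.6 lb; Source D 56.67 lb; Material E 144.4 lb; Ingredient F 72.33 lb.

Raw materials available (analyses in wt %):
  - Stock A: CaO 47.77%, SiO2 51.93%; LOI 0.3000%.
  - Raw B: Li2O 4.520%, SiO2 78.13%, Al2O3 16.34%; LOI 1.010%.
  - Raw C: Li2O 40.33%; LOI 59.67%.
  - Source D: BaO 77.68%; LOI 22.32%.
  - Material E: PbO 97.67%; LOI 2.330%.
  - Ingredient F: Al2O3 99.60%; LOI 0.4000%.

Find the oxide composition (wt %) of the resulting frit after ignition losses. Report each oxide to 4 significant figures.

Intermediates are displayed with 4-significant-digit rounding alongside each step. Each numeric step runs at full float precision from first step to last. Each reported figure is rounded once only — derived quantities are computed in full float precision (six oxide percentages, the totals, LOI, net glass mass, the yield) from the batch weights for 1351 lb of glass, as written in problem or answer.
Oxide masses out of the charge:
  Li2O: 889.7·0.04520 + 125.6·0.4033 = 90.87 lb
  CaO: 162.9·0.4777 = 77.82 lb
  SiO2: 162.9·0.5193 + 889.7·0.7813 = 779.7 lb
  BaO: 56.67·0.7768 = 44.02 lb
  PbO: 144.4·0.9767 = 141.0 lb
  Al2O3: 889.7·0.1634 + 72.33·0.9960 = 217.4 lb
LOI: 162.9·0.003000 + 889.7·0.01010 + 125.6·0.5967 + 56.67·0.2232 + 144.4·0.02330 + 72.33·0.004000 = 100.7 lb
Resulting glass, batch − LOI: 1452 − 100.7 = 1351 lb (= Σ oxide masses)
oxide / glass × 100 gives the wt %

Glass mass = 1351 lb (batch 1452 − LOI 100.7).
Composition: Li2O 6.727%, CaO 5.761%, SiO2 57.72%, BaO 3.259%, PbO 10.44%, Al2O3 16.09%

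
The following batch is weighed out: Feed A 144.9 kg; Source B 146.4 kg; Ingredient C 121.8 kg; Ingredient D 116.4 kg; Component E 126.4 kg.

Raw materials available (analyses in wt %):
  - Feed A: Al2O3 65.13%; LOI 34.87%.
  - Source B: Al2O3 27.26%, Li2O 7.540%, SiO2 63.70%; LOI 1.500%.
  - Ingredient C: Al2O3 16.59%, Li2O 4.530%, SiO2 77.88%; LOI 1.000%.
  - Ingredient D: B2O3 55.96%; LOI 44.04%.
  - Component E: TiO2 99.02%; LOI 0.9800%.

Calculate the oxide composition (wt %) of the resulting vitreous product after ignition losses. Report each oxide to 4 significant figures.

Glass mass = 549.5 kg (batch 655.9 − LOI 106.4).
Composition: TiO2 22.78%, Al2O3 28.12%, B2O3 11.85%, Li2O 3.013%, SiO2 34.24%

All arithmetic runs at exact precision all the way through — mid-chain values are printed, rounded to four significant digits, as written; every reported number is rounded a single time. The derived quantities, including the totals, the five compositions, yield, glass mass, LOI, are recomputed from the weighed amounts for 549.5 kg of glass in full float precision, as quoted within the question or the answer.
Oxide-by-oxide delivered mass:
  TiO2: 126.4·0.9902 = 125.2 kg
  Al2O3: 144.9·0.6513 + 146.4·0.2726 + 121.8·0.1659 = 154.5 kg
  B2O3: 116.4·0.5596 = 65.14 kg
  Li2O: 146.4·0.07540 + 121.8·0.04530 = 16.56 kg
  SiO2: 146.4·0.6370 + 121.8·0.7788 = 188.1 kg
LOI: 144.9·0.3487 + 146.4·0.01500 + 121.8·0.01000 + 116.4·0.4404 + 126.4·0.009800 = 106.4 kg
batch − LOI leaves glass = 655.9 − 106.4 = 549.5 kg (equal to the oxide-mass sum)
wt % = 100 × oxide mass / glass mass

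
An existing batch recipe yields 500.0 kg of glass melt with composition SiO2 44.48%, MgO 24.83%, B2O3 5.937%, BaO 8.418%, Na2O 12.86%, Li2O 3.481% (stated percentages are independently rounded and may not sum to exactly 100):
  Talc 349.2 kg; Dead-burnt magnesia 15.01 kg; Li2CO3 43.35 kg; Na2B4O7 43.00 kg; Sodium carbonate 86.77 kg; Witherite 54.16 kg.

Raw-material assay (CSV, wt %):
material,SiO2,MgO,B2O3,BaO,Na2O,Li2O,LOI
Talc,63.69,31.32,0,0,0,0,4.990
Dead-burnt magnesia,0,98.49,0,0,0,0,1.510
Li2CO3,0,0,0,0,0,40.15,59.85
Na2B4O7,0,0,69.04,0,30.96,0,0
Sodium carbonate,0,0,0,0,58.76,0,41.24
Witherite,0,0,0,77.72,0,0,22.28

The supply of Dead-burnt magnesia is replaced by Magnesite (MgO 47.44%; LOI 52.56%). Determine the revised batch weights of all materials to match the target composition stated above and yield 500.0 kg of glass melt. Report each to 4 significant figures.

Mid-chain values are displayed rounded to four significant digits within the worked lines — the working math holds full float precision in all steps; a single rounding finalizes every reported figure; derived quantities are rebuilt in full float precision (the totals, glass mass, yield, LOI, six oxide percentages) from the weighed amounts per 500.0 kg of glass, as written in question or answer.
Oxide mass targets, per 500.0 kg glass melt:
  SiO2: 44.48% × 500.0 = 222.4 kg
  MgO: 24.83% × 500.0 = 124.2 kg
  B2O3: 5.937% × 500.0 = 29.68 kg
  BaO: 8.418% × 500.0 = 42.09 kg
  Na2O: 12.86% × 500.0 = 64.30 kg
  Li2O: 3.481% × 500.0 = 17.40 kg
Oxide-by-oxide audit on the weights just shown, for the quoted basis mass (each sum matches its target mass modulo rounding of the values):
  SiO2: 349.2·0.6369 = 222.4 kg (target 222.4 kg)
  MgO: 349.2·0.3132 + 31.16·0.4744 = 124.2 kg (target 124.2 kg)
  B2O3: 43.00·0.6904 = 29.69 kg (target 29.68 kg)
  BaO: 54.16·0.7772 = 42.09 kg (target 42.09 kg)
  Na2O: 43.00·0.3096 + 86.77·0.5876 = 64.30 kg (target 64.30 kg)
  Li2O: 43.35·0.4015 = 17.41 kg (target 17.40 kg)
Glass mass check: the batch minus its LOI: 500.0 kg (targets for the oxides total 500.0 kg; stated basis 500.0 kg — rounding explains the deltas).
Batch total: Σ batch = 607.6 kg; LOI loss = Σ batch·LOI = 107.6 kg; as yield: glass ÷ batch → 82.29%.

Revised batch per 500.0 kg glass melt:
  Talc: 349.2 kg
  Magnesite: 31.16 kg
  Li2CO3: 43.35 kg
  Na2B4O7: 43.00 kg
  Sodium carbonate: 86.77 kg
  Witherite: 54.16 kg
Total batch = 607.6 kg; LOI loss = 107.6 kg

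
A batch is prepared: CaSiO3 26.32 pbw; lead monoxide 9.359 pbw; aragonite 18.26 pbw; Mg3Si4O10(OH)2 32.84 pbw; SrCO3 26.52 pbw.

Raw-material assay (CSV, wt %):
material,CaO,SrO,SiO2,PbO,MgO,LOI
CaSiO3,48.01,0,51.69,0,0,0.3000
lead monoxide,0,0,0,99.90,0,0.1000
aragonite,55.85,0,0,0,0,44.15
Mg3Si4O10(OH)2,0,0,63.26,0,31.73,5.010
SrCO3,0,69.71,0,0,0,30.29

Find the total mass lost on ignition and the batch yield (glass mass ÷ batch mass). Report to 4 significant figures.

LOI loss = 17.83 pbw; glass = 95.47 pbw; yield = 84.26%

Every computation keeps full float precision all the way through — working values are shown, with 4-significant-figure rounding, alongside each step. Each reported result receives exactly one rounding; derived quantities are computed in full precision (the totals, net glass mass, five oxide percentages, yield, LOI) from the weighed amounts per 95.47 pbw of glass, exactly as printed in the question or the answer.
Loss on ignition, line by line:
  CaSiO3: 26.32 × 0.003000 = 0.07896 pbw
  lead monoxide: 9.359 × 0.001000 = 0.009359 pbw
  aragonite: 18.26 × 0.4415 = 8.062 pbw
  Mg3Si4O10(OH)2: 32.84 × 0.05010 = 1.645 pbw
  SrCO3: 26.52 × 0.3029 = 8.033 pbw
Total LOI = 17.83 pbw
Glass = batch − LOI = 113.3 − 17.83 = 95.47 pbw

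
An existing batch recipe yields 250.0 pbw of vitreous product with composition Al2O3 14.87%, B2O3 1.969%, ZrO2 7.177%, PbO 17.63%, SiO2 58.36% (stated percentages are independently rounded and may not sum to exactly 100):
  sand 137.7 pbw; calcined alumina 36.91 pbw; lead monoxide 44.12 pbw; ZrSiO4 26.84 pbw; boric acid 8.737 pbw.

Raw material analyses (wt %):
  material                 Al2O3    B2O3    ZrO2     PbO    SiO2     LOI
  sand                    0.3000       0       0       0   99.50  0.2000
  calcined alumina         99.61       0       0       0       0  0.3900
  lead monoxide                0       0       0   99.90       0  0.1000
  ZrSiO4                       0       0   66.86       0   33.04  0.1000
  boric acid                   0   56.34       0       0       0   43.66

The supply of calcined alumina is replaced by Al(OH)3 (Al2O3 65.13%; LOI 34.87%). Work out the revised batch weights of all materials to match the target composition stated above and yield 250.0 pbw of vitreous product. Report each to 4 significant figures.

Revised batch per 250.0 pbw vitreous product:
  sand: 137.7 pbw
  Al(OH)3: 56.44 pbw
  lead monoxide: 44.12 pbw
  ZrSiO4: 26.84 pbw
  boric acid: 8.737 pbw
Total batch = 273.8 pbw; LOI loss = 23.84 pbw

The intermediate values are printed, rounded to four significant digits, in the printout — all arithmetic carries exact precision in all steps — each reported result takes a single rounding; the derived quantities, which include the yield, ignition loss, totals, five oxide percentages, glass mass, are computed at full float precision, as written in question or answer, starting from the weights for 250.0 pbw of glass.
Oxide-by-oxide targets in 250.0 pbw vitreous product:
  Al2O3: 14.87% × 250.0 = 37.17 pbw
  B2O3: 1.969% × 250.0 = 4.922 pbw
  ZrO2: 7.177% × 250.0 = 17.94 pbw
  PbO: 17.63% × 250.0 = 44.08 pbw
  SiO2: 58.36% × 250.0 = 145.9 pbw
Per-oxide balance check using the reported weights, relative to the basis at hand (every target is met by its sum exact up to rounding of places):
  Al2O3: 137.7·0.003000 + 56.44·0.6513 = 37.17 pbw (target 37.17 pbw)
  B2O3: 8.737·0.5634 = 4.922 pbw (target 4.922 pbw)
  ZrO2: 26.84·0.6686 = 17.95 pbw (target 17.94 pbw)
  PbO: 44.12·0.9990 = 44.08 pbw (target 44.08 pbw)
  SiO2: 137.7·0.9950 + 26.84·0.3304 = 145.9 pbw (target 145.9 pbw)
Mass balance on the glass: batch Σ − ignition loss = 250.0 pbw (oxide target masses add up to 250.0 pbw; stated basis 250.0 pbw — a pure rounding effect).
Batch grand total — Σ batch = 273.8 pbw; Σ batch·LOI gives LOI loss = 23.84 pbw; yield: glass divided by total = 91.29%.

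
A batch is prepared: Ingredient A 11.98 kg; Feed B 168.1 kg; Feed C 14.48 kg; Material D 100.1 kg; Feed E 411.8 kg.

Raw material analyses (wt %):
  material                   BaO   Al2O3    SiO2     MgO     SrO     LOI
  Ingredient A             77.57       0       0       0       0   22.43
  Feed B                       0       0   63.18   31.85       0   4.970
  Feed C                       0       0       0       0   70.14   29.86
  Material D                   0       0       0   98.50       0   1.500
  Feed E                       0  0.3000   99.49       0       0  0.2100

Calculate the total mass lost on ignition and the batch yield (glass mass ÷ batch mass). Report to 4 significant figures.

The intermediate values appear, with 4-significant-digit rounding, between the steps — each numeric step holds full float precision from start to finish; every reported value takes exactly one rounding — the derived quantities, including net glass mass, five oxide percentages, ignition loss, yield, the totals, are re-derived starting from the weights on 688.7 kg of glass in full precision as quoted within the problem or the answer.
Loss on ignition, line by line:
  Ingredient A: 11.98 × 0.2243 = 2.687 kg
  Feed B: 168.1 × 0.04970 = 8.355 kg
  Feed C: 14.48 × 0.2986 = 4.324 kg
  Material D: 100.1 × 0.01500 = 1.501 kg
  Feed E: 411.8 × 0.002100 = 0.8648 kg
Total LOI = 17.73 kg
Glass = batch − LOI = 706.5 − 17.73 = 688.7 kg

LOI loss = 17.73 kg; glass = 688.7 kg; yield = 97.49%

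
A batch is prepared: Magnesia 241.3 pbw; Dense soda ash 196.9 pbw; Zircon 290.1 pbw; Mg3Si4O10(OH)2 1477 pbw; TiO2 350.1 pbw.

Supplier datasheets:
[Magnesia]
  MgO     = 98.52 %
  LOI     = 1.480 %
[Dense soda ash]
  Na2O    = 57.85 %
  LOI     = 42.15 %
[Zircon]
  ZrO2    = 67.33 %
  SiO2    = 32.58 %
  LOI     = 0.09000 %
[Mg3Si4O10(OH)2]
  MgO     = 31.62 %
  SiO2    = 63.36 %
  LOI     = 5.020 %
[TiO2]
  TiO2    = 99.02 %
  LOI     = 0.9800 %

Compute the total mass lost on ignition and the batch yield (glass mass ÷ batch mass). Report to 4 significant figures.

LOI loss = 164.4 pbw; glass = 2391 pbw; yield = 93.57%

Each numeric step maintains full precision at every stage; intermediates are shown, rounded to four significant figures, at each printed step; each reported value takes exactly one rounding. Derived quantities, including the yield, five oxide percentages, totals, LOI, glass mass, are carried using the weight values per 2391 pbw of glass in full float precision, exactly as printed in the problem or answer text.
Loss on ignition, line by line:
  Magnesia: 241.3 × 0.01480 = 3.571 pbw
  Dense soda ash: 196.9 × 0.4215 = 82.99 pbw
  Zircon: 290.1 × 9.000e-04 = 0.2611 pbw
  Mg3Si4O10(OH)2: 1477 × 0.05020 = 74.15 pbw
  TiO2: 350.1 × 0.009800 = 3.431 pbw
Total LOI = 164.4 pbw
Glass = batch − LOI = 2555 − 164.4 = 2391 pbw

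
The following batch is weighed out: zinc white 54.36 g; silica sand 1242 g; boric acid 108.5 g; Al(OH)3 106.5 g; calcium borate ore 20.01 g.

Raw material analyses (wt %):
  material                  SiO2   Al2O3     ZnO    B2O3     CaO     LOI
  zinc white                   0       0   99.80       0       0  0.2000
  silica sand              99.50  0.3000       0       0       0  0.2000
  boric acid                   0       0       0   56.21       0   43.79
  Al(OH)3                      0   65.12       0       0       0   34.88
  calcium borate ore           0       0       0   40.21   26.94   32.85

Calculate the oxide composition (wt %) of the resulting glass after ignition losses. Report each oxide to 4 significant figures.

Glass mass = 1438 g (batch 1531 − LOI 93.83).
Composition: SiO2 85.97%, Al2O3 5.084%, ZnO 3.774%, B2O3 4.802%, CaO 0.3750%

Every computation carries full precision at each step — intermediates are displayed rounded to four significant digits. Each reported number takes just one rounding. All derived quantities are rebuilt using the weight values at 1438 g of glass in full float precision (totals, glass mass, five oxide percentages, LOI, the yield), precisely as stated by question or answer.
What the batch supplies per oxide:
  SiO2: 1242·0.9950 = 1236 g
  Al2O3: 1242·0.003000 + 106.5·0.6512 = 73.08 g
  ZnO: 54.36·0.9980 = 54.25 g
  B2O3: 108.5·0.5621 + 20.01·0.4021 = 69.03 g
  CaO: 20.01·0.2694 = 5.391 g
LOI: 54.36·0.002000 + 1242·0.002000 + 108.5·0.4379 + 106.5·0.3488 + 20.01·0.3285 = 93.83 g
Net of LOI, the glass mass = 1531 − 93.83 = 1438 g (consistent with Σ oxide mass)
oxide / glass × 100 gives the wt %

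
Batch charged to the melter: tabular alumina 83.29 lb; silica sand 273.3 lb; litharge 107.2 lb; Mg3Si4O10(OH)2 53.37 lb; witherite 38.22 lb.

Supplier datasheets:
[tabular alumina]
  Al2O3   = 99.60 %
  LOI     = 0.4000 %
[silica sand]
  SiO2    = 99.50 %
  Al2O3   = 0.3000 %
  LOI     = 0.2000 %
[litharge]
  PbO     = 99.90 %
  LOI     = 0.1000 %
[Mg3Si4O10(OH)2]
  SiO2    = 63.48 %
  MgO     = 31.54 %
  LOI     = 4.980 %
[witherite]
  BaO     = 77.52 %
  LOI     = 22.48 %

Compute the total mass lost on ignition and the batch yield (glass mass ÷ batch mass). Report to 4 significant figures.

LOI loss = 12.24 lb; glass = 543.1 lb; yield = 97.80%

All arithmetic runs at full precision all the way through; values along the way are printed, rounded to 4 significant figures, at each printed step; exactly one rounding is applied to every reported result — the derived quantities, including ignition loss, the five compositions, totals, yield, glass mass, are re-derived using the weight values at 543.1 lb of glass at full float precision, as quoted within question or answer.
Each material's LOI contribution:
  tabular alumina: 83.29 × 0.004000 = 0.3332 lb
  silica sand: 273.3 × 0.002000 = 0.5466 lb
  litharge: 107.2 × 0.001000 = 0.1072 lb
  Mg3Si4O10(OH)2: 53.37 × 0.04980 = 2.658 lb
  witherite: 38.22 × 0.2248 = 8.592 lb
Total LOI = 12.24 lb
Glass = batch − LOI = 555.4 − 12.24 = 543.1 lb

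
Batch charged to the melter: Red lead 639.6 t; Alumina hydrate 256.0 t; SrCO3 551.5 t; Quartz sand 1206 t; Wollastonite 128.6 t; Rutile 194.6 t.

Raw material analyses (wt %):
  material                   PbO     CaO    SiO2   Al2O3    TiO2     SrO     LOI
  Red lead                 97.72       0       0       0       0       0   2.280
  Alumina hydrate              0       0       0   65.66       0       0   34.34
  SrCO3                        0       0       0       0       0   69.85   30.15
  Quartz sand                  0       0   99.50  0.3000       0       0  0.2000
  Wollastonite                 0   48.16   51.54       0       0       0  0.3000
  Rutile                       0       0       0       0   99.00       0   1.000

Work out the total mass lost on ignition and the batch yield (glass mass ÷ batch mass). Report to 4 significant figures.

LOI loss = 273.5 t; glass = 2703 t; yield = 90.81%

Full precision is kept at all times. In-progress results are displayed with 4-significant-figure rounding in the working — a single rounding produces each reported number — the derived quantities (the yield, the six compositions, the totals, ignition loss, glass mass) are computed using the weight values for 2703 t of glass at full precision as written in the problem or the answer.
Loss on ignition, line by line:
  Red lead: 639.6 × 0.02280 = 14.58 t
  Alumina hydrate: 256.0 × 0.3434 = 87.91 t
  SrCO3: 551.5 × 0.3015 = 166.3 t
  Quartz sand: 1206 × 0.002000 = 2.412 t
  Wollastonite: 128.6 × 0.003000 = 0.3858 t
  Rutile: 194.6 × 0.01000 = 1.946 t
Total LOI = 273.5 t
Glass = batch − LOI = 2976 − 273.5 = 2703 t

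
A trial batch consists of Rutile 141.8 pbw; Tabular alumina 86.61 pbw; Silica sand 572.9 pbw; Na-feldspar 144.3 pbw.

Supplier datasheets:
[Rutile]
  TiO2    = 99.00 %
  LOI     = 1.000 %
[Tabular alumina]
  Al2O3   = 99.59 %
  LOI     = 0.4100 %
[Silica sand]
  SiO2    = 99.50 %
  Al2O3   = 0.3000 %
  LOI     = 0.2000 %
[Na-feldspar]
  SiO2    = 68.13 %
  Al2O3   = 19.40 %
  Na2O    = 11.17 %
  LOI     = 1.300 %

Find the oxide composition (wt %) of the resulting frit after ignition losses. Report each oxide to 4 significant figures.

Glass mass = 940.8 pbw (batch 945.6 − LOI 4.795).
Composition: SiO2 71.04%, Al2O3 12.33%, TiO2 14.92%, Na2O 1.713%

In-progress results are printed, rounded to 4 significant figures, when written out — each numeric step holds exact precision throughout. Every reported result is rounded only once; the derived quantities (the totals, LOI, net glass mass, four oxide percentages, yield) are rebuilt using the weight values on 940.8 pbw of glass in exact precision, as written in question or answer.
Delivered oxide masses:
  SiO2: 572.9·0.9950 + 144.3·0.6813 = 668.3 pbw
  Al2O3: 86.61·0.9959 + 572.9·0.003000 + 144.3·0.1940 = 116.0 pbw
  TiO2: 141.8·0.9900 = 140.4 pbw
  Na2O: 144.3·0.1117 = 16.12 pbw
LOI: 141.8·0.01000 + 86.61·0.004100 + 572.9·0.002000 + 144.3·0.01300 = 4.795 pbw
batch − LOI leaves glass = 945.6 − 4.795 = 940.8 pbw (equal to the oxide-mass sum)
percent share: oxide ÷ glass, ×100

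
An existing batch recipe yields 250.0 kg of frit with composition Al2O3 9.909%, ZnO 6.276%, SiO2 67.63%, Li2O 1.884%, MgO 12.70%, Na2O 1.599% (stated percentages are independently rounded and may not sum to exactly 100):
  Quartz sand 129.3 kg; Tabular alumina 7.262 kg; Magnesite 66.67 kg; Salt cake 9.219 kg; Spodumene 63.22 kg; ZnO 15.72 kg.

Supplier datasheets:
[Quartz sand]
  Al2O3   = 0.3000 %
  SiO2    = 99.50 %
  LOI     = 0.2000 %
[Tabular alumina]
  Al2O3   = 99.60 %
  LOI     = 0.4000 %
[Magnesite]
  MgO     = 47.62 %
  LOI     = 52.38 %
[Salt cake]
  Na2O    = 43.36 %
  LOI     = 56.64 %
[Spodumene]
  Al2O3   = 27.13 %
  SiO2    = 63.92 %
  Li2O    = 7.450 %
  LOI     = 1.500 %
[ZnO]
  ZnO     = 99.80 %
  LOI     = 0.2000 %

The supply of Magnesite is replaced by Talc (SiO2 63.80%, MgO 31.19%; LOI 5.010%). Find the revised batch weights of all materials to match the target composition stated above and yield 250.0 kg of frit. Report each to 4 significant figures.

Revised batch per 250.0 kg frit:
  Quartz sand: 64.04 kg
  Tabular alumina: 7.458 kg
  Talc: 101.8 kg
  Salt cake: 9.219 kg
  Spodumene: 63.22 kg
  ZnO: 15.72 kg
Total batch = 261.5 kg; LOI loss = 11.46 kg

The whole derivation runs at exact precision throughout — rounding to 4 significant figures governs each working value as displayed. Every reported figure takes a single rounding; the derived quantities (the six compositions, the totals, yield, glass mass, LOI) are computed in exact precision from the batch weights for 250.0 kg of glass as written in problem or answer.
Target oxide masses per 250.0 kg frit:
  Al2O3: 9.909% × 250.0 = 24.77 kg
  ZnO: 6.276% × 250.0 = 15.69 kg
  SiO2: 67.63% × 250.0 = 169.1 kg
  Li2O: 1.884% × 250.0 = 4.710 kg
  MgO: 12.70% × 250.0 = 31.75 kg
  Na2O: 1.599% × 250.0 = 3.998 kg
Oxide-by-oxide audit applying the batch weights above, under the basis named above (every target is met by its sum modulo rounding of the values):
  Al2O3: 64.04·0.003000 + 7.458·0.9960 + 63.22·0.2713 = 24.77 kg (target 24.77 kg)
  ZnO: 15.72·0.9980 = 15.69 kg (target 15.69 kg)
  SiO2: 64.04·0.9950 + 101.8·0.6380 + 63.22·0.6392 = 169.1 kg (target 169.1 kg)
  Li2O: 63.22·0.07450 = 4.710 kg (target 4.710 kg)
  MgO: 101.8·0.3119 = 31.75 kg (target 31.75 kg)
  Na2O: 9.219·0.4336 = 3.997 kg (target 3.998 kg)
Glass-mass bookkeeping: Σ batch − LOI loss = 250.0 kg (oxide target masses add up to 250.0 kg; stated basis 250.0 kg — gaps are rounding artifacts).
Batch grand total — Σ batch = 261.5 kg; Σ batch·LOI gives LOI loss = 11.46 kg; glass ÷ batch gives a yield of 95.62%.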